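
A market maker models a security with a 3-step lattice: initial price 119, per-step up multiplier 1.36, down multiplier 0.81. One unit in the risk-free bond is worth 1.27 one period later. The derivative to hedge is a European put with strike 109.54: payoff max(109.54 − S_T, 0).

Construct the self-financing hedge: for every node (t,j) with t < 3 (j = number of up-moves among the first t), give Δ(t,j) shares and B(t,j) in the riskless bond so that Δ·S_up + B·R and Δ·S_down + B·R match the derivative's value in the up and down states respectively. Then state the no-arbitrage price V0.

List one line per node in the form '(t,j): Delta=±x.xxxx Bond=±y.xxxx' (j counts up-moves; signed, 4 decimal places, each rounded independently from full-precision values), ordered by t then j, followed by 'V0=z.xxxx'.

(0,0): Delta=-0.0196 Bond=2.5411
(1,0): Delta=-0.1461 Bond=15.4175
(1,1): Delta=-0.0049 Bond=0.8421
(2,0): Delta=-1.0000 Bond=86.2520
(2,1): Delta=-0.0466 Bond=6.5357
(2,2): Delta=0.0000 Bond=0.0000
V0=0.2091

No-arbitrage ⇒ martingale measure with p* = (R−d)/(u−d) = 0.8364.
Terminal payoffs: V(3,0)=46.2985, V(3,1)=3.3568, V(3,2)=0.0000, V(3,3)=0.0000
Node (2,0) S=78.0759: V=(p*·3.3568+(1−p*)·46.2985)/1.27=8.1761; Δ=(3.3568−46.2985)/(106.1832−63.2415)=-1.0000; B=V−Δ·S=86.2520
Node (2,1) S=131.0904: V=(p*·0.0000+(1−p*)·3.3568)/1.27=0.4325; Δ=(0.0000−3.3568)/(178.2829−106.1832)=-0.0466; B=V−Δ·S=6.5357
Node (2,2) S=220.1024: V=(p*·0.0000+(1−p*)·0.0000)/1.27=0.0000; Δ=(0.0000−0.0000)/(299.3393−178.2829)=0.0000; B=V−Δ·S=0.0000
Node (1,0) S=96.3900: V=(p*·0.4325+(1−p*)·8.1761)/1.27=1.3383; Δ=(0.4325−8.1761)/(131.0904−78.0759)=-0.1461; B=V−Δ·S=15.4175
Node (1,1) S=161.8400: V=(p*·0.0000+(1−p*)·0.4325)/1.27=0.0557; Δ=(0.0000−0.4325)/(220.1024−131.0904)=-0.0049; B=V−Δ·S=0.8421
Node (0,0) S=119.0000: V=(p*·0.0557+(1−p*)·1.3383)/1.27=0.2091; Δ=(0.0557−1.3383)/(161.8400−96.3900)=-0.0196; B=V−Δ·S=2.5411
Check: Δ(0,0)·S0 + B(0,0) = 0.2091 = V0.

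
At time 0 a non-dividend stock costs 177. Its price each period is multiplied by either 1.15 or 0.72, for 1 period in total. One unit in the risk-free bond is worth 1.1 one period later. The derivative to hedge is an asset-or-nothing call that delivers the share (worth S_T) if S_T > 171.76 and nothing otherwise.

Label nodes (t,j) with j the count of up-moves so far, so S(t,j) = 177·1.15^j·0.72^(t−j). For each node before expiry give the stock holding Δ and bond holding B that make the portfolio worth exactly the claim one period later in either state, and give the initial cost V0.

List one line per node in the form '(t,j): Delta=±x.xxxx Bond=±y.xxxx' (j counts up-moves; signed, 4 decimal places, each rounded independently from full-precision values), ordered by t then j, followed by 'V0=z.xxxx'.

(0,0): Delta=2.6744 Bond=-309.8436
V0=163.5285

No-arbitrage ⇒ martingale measure with p* = (R−d)/(u−d) = 0.8837.
Payoff layer (t=1): V(1,0)=0.0000, V(1,1)=203.5500
Node (0,0) S=177.0000: V=(p*·203.5500+(1−p*)·0.0000)/1.1=163.5285; Δ=(203.5500−0.0000)/(203.5500−127.4400)=2.6744; B=V−Δ·S=-309.8436
The time-0 hedge costs 163.5285, which is the no-arbitrage price.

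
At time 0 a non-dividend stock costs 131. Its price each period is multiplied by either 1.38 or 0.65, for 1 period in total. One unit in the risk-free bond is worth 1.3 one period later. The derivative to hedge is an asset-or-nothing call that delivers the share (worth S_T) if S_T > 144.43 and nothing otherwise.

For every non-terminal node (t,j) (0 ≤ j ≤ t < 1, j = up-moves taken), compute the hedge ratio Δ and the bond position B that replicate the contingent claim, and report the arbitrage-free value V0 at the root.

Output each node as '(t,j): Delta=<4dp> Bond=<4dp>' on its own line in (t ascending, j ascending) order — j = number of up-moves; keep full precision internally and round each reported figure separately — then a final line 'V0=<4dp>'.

(0,0): Delta=1.8904 Bond=-123.8219
V0=123.8219

Risk-neutral probability p* = (R−d)/(u−d) = (1.3−0.65)/(1.38−0.65) = 0.8904.
Payoff layer (t=1): V(1,0)=0.0000, V(1,1)=180.7800
Node (0,0) S=131.0000: V=(p*·180.7800+(1−p*)·0.0000)/1.3=123.8219; Δ=(180.7800−0.0000)/(180.7800−85.1500)=1.8904; B=V−Δ·S=-123.8219
The time-0 hedge costs 123.8219, which is the no-arbitrage price.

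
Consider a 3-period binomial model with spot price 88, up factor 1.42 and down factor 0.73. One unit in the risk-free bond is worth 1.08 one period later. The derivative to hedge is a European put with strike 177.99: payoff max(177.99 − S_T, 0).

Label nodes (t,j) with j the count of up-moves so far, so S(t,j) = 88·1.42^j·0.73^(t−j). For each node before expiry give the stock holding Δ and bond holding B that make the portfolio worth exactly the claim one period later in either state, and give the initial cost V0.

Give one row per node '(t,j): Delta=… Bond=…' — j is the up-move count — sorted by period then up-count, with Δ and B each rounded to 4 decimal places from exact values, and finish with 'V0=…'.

(0,0): Delta=-0.7312 Bond=125.3078
(1,0): Delta=-1.0000 Bond=152.5977
(1,1): Delta=-0.5970 Bond=118.5604
(2,0): Delta=-1.0000 Bond=164.8056
(2,1): Delta=-1.0000 Bond=164.8056
(2,2): Delta=-0.3958 Bond=92.3352
V0=60.9589

Risk-neutral probability p* = (R−d)/(u−d) = (1.08−0.73)/(1.42−0.73) = 0.5072.
At expiry t=3: V(3,0)=143.7565, V(3,1)=111.3988, V(3,2)=48.4565, V(3,3)=0.0000
  t=2,j=0: stock 46.8952 → up 66.5912 (V=111.3988), down 34.2335 (V=143.7565). Price 117.9104; hedge Δ=-1.0000, bond B=164.8056.
  t=2,j=1: stock 91.2208 → up 129.5335 (V=48.4565), down 66.5912 (V=111.3988). Price 73.5848; hedge Δ=-1.0000, bond B=164.8056.
  t=2,j=2: stock 177.4432 → up 251.9693 (V=0.0000), down 129.5335 (V=48.4565). Price 22.1084; hedge Δ=-0.3958, bond B=92.3352.
  t=1,j=0: stock 64.2400 → up 91.2208 (V=73.5848), down 46.8952 (V=117.9104). Price 88.3577; hedge Δ=-1.0000, bond B=152.5977.
  t=1,j=1: stock 124.9600 → up 177.4432 (V=22.1084), down 91.2208 (V=73.5848). Price 43.9570; hedge Δ=-0.5970, bond B=118.5604.
  t=0,j=0: stock 88.0000 → up 124.9600 (V=43.9570), down 64.2400 (V=88.3577). Price 60.9589; hedge Δ=-0.7312, bond B=125.3078.
Self-financing check: at every node Δ·S+B equals the discounted successor values.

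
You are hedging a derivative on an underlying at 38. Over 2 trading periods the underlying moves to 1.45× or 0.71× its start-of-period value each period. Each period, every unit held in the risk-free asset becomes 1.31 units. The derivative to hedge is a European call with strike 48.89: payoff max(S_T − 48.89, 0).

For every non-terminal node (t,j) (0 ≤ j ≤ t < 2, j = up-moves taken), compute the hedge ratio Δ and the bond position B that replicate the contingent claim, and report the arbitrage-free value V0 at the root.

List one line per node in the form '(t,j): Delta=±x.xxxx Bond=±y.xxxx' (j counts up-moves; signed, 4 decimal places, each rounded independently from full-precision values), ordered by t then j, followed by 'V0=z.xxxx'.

No-arbitrage ⇒ martingale measure with p* = (R−d)/(u−d) = 0.8108.
At expiry t=2: V(2,0)=0.0000, V(2,1)=0.0000, V(2,2)=31.0050
Node (1,0) S=26.9800: V=(p*·0.0000+(1−p*)·0.0000)/1.31=0.0000; Δ=(0.0000−0.0000)/(39.1210−19.1558)=0.0000; B=V−Δ·S=0.0000
Node (1,1) S=55.1000: V=(p*·31.0050+(1−p*)·0.0000)/1.31=19.1902; Δ=(31.0050−0.0000)/(79.8950−39.1210)=0.7604; B=V−Δ·S=-22.7084
Node (0,0) S=38.0000: V=(p*·19.1902+(1−p*)·0.0000)/1.31=11.8776; Δ=(19.1902−0.0000)/(55.1000−26.9800)=0.6824; B=V−Δ·S=-14.0551
Check: Δ(0,0)·S0 + B(0,0) = 11.8776 = V0.

(0,0): Delta=0.6824 Bond=-14.0551
(1,0): Delta=0.0000 Bond=0.0000
(1,1): Delta=0.7604 Bond=-22.7084
V0=11.8776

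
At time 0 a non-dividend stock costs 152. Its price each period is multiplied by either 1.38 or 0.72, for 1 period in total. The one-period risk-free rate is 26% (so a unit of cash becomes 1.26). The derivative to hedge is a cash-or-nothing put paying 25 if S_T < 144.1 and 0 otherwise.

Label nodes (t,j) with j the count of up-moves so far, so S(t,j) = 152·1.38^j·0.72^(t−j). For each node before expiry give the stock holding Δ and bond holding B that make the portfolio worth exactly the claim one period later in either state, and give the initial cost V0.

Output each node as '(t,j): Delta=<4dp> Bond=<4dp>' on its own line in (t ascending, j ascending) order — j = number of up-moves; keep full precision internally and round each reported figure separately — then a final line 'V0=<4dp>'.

No-arbitrage ⇒ martingale measure with p* = (R−d)/(u−d) = 0.8182.
Terminal payoffs: V(1,0)=25.0000, V(1,1)=0.0000
Node (0,0) S=152.0000: V=(p*·0.0000+(1−p*)·25.0000)/1.26=3.6075; Δ=(0.0000−25.0000)/(209.7600−109.4400)=-0.2492; B=V−Δ·S=41.4863
Self-financing check: at every node Δ·S+B equals the discounted successor values.

(0,0): Delta=-0.2492 Bond=41.4863
V0=3.6075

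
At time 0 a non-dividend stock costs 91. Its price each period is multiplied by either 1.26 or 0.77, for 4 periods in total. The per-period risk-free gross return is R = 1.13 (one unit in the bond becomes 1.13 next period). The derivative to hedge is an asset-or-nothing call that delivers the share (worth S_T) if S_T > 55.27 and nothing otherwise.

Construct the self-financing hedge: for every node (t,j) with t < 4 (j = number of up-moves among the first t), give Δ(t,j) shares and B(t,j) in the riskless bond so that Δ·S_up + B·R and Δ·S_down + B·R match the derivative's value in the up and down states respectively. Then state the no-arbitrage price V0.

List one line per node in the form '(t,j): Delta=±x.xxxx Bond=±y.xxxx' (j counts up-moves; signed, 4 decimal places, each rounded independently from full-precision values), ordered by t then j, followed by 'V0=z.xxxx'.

(0,0): Delta=1.1203 Bond=-12.8076
(1,0): Delta=1.4328 Bond=-36.3670
(1,1): Delta=1.0514 Bond=-6.5663
(2,0): Delta=2.1066 Bond=-77.4476
(2,1): Delta=1.2841 Bond=-27.9672
(2,2): Delta=1.0000 Bond=0.0000
(3,0): Delta=0.0000 Bond=0.0000
(3,1): Delta=2.5714 Bond=-119.1188
(3,2): Delta=1.0000 Bond=0.0000
(3,3): Delta=1.0000 Bond=0.0000
V0=89.1409

Risk-neutral probability p* = (R−d)/(u−d) = (1.13−0.77)/(1.26−0.77) = 0.7347.
At expiry t=4: V(4,0)=0.0000, V(4,1)=0.0000, V(4,2)=85.6572, V(4,3)=140.1663, V(4,4)=229.3631
Node (3,0) S=41.5445: V=(p*·0.0000+(1−p*)·0.0000)/1.13=0.0000; Δ=(0.0000−0.0000)/(52.3461−31.9893)=0.0000; B=V−Δ·S=0.0000
Node (3,1) S=67.9819: V=(p*·85.6572+(1−p*)·0.0000)/1.13=55.6919; Δ=(85.6572−0.0000)/(85.6572−52.3461)=2.5714; B=V−Δ·S=-119.1188
Node (3,2) S=111.2431: V=(p*·140.1663+(1−p*)·85.6572)/1.13=111.2431; Δ=(140.1663−85.6572)/(140.1663−85.6572)=1.0000; B=V−Δ·S=0.0000
Node (3,3) S=182.0342: V=(p*·229.3631+(1−p*)·140.1663)/1.13=182.0342; Δ=(229.3631−140.1663)/(229.3631−140.1663)=1.0000; B=V−Δ·S=0.0000
Node (2,0) S=53.9539: V=(p*·55.6919+(1−p*)·0.0000)/1.13=36.2093; Δ=(55.6919−0.0000)/(67.9819−41.5445)=2.1066; B=V−Δ·S=-77.4476
Node (2,1) S=88.2882: V=(p*·111.2431+(1−p*)·55.6919)/1.13=85.4027; Δ=(111.2431−55.6919)/(111.2431−67.9819)=1.2841; B=V−Δ·S=-27.9672
Node (2,2) S=144.4716: V=(p*·182.0342+(1−p*)·111.2431)/1.13=144.4716; Δ=(182.0342−111.2431)/(182.0342−111.2431)=1.0000; B=V−Δ·S=0.0000
Node (1,0) S=70.0700: V=(p*·85.4027+(1−p*)·36.2093)/1.13=64.0278; Δ=(85.4027−36.2093)/(88.2882−53.9539)=1.4328; B=V−Δ·S=-36.3670
Node (1,1) S=114.6600: V=(p*·144.4716+(1−p*)·85.4027)/1.13=113.9825; Δ=(144.4716−85.4027)/(144.4716−88.2882)=1.0514; B=V−Δ·S=-6.5663
Node (0,0) S=91.0000: V=(p*·113.9825+(1−p*)·64.0278)/1.13=89.1409; Δ=(113.9825−64.0278)/(114.6600−70.0700)=1.1203; B=V−Δ·S=-12.8076
Root portfolio cost Δ·91+B reproduces V0=89.1409.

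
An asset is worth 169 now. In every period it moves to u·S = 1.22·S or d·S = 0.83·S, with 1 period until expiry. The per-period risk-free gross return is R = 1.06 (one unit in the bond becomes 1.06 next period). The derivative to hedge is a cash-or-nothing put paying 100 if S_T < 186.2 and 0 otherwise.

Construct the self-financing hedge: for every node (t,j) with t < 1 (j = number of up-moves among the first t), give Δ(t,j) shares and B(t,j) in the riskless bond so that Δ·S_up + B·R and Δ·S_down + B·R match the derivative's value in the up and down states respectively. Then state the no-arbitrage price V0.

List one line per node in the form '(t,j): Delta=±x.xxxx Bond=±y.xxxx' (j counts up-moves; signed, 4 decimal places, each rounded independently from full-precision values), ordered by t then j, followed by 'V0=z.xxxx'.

(0,0): Delta=-1.5172 Bond=295.1137
V0=38.7034

No-arbitrage ⇒ martingale measure with p* = (R−d)/(u−d) = 0.5897.
Terminal values V(1,·): V(1,0)=100.0000, V(1,1)=0.0000
Node (0,0) S=169.0000: V=(p*·0.0000+(1−p*)·100.0000)/1.06=38.7034; Δ=(0.0000−100.0000)/(206.1800−140.2700)=-1.5172; B=V−Δ·S=295.1137
Each (Δ,B) replicates both successor values, so the strategy is self-financing and V0 is arbitrage-free.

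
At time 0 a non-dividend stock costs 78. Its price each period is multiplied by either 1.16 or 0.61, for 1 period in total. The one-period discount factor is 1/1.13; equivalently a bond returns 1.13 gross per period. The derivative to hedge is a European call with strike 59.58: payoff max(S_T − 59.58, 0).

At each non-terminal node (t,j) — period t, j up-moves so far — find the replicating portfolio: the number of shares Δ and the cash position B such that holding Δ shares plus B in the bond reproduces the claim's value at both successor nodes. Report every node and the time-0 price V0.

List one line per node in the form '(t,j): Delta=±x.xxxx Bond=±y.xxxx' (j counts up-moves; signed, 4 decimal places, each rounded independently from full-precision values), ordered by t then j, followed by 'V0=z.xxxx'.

Risk-neutral probability p* = (R−d)/(u−d) = (1.13−0.61)/(1.16−0.61) = 0.9455.
At expiry t=1: V(1,0)=0.0000, V(1,1)=30.9000
Node (0,0) S=78.0000: V=(p*·30.9000+(1−p*)·0.0000)/1.13=25.8536; Δ=(30.9000−0.0000)/(90.4800−47.5800)=0.7203; B=V−Δ·S=-30.3282
The time-0 hedge costs 25.8536, which is the no-arbitrage price.

(0,0): Delta=0.7203 Bond=-30.3282
V0=25.8536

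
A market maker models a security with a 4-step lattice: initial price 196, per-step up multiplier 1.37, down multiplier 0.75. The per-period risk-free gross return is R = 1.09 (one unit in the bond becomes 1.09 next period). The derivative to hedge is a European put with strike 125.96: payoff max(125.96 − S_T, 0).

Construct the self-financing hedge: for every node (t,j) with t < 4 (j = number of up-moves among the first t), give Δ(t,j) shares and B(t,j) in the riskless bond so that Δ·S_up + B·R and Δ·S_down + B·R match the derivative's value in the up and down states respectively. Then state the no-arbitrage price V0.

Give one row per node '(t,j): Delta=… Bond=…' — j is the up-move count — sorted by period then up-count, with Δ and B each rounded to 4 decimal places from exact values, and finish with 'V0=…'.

(0,0): Delta=-0.0570 Bond=14.8783
(1,0): Delta=-0.1546 Bond=30.5523
(1,1): Delta=-0.0131 Bond=4.4120
(2,0): Delta=-0.4041 Bond=60.8097
(2,1): Delta=-0.0421 Bond=10.6487
(2,2): Delta=0.0000 Bond=0.0000
(3,0): Delta=-1.0000 Bond=115.5596
(3,1): Delta=-0.1354 Bond=25.7014
(3,2): Delta=0.0000 Bond=0.0000
(3,3): Delta=0.0000 Bond=0.0000
V0=3.6990

No-arbitrage ⇒ martingale measure with p* = (R−d)/(u−d) = 0.5484.
Terminal values V(4,·): V(4,0)=63.9444, V(4,1)=12.6781, V(4,2)=0.0000, V(4,3)=0.0000, V(4,4)=0.0000
  t=3,j=0: stock 82.6875 → up 113.2819 (V=12.6781), down 62.0156 (V=63.9444). Price 32.8721; hedge Δ=-1.0000, bond B=115.5596.
  t=3,j=1: stock 151.0425 → up 206.9282 (V=0.0000), down 113.2819 (V=12.6781). Price 5.2528; hedge Δ=-0.1354, bond B=25.7014.
  t=3,j=2: stock 275.9043 → up 377.9889 (V=0.0000), down 206.9282 (V=0.0000). Price 0.0000; hedge Δ=0.0000, bond B=0.0000.
  t=3,j=3: stock 503.9852 → up 690.4597 (V=0.0000), down 377.9889 (V=0.0000). Price 0.0000; hedge Δ=0.0000, bond B=0.0000.
  t=2,j=0: stock 110.2500 → up 151.0425 (V=5.2528), down 82.6875 (V=32.8721). Price 16.2625; hedge Δ=-0.4041, bond B=60.8097.
  t=2,j=1: stock 201.3900 → up 275.9043 (V=0.0000), down 151.0425 (V=5.2528). Price 2.1764; hedge Δ=-0.0421, bond B=10.6487.
  t=2,j=2: stock 367.8724 → up 503.9852 (V=0.0000), down 275.9043 (V=0.0000). Price 0.0000; hedge Δ=0.0000, bond B=0.0000.
  t=1,j=0: stock 147.0000 → up 201.3900 (V=2.1764), down 110.2500 (V=16.2625). Price 7.8329; hedge Δ=-0.1546, bond B=30.5523.
  t=1,j=1: stock 268.5200 → up 367.8724 (V=0.0000), down 201.3900 (V=2.1764). Price 0.9017; hedge Δ=-0.0131, bond B=4.4120.
  t=0,j=0: stock 196.0000 → up 268.5200 (V=0.9017), down 147.0000 (V=7.8329). Price 3.6990; hedge Δ=-0.0570, bond B=14.8783.
Each (Δ,B) replicates both successor values, so the strategy is self-financing and V0 is arbitrage-free.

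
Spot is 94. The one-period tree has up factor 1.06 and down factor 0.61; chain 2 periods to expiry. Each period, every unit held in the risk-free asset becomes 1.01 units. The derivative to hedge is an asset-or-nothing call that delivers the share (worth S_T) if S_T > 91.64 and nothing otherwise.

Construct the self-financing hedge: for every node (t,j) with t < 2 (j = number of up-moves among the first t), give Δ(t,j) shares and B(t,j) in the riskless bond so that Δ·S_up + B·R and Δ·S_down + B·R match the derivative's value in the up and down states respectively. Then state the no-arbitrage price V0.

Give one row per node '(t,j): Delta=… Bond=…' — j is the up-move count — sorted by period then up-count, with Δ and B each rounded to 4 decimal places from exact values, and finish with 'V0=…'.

No-arbitrage ⇒ martingale measure with p* = (R−d)/(u−d) = 0.8889.
Terminal values V(2,·): V(2,0)=0.0000, V(2,1)=0.0000, V(2,2)=105.6184
(1,0): S=57.3400. Δ = (V_up−V_dn)/(S_up−S_dn) = (0.0000−0.0000)/(60.7804−34.9774) = 0.0000. V = [p*·0.0000 + (1−p*)·0.0000]/1.01 = 0.0000. B = V − Δ·S = 0.0000.
(1,1): S=99.6400. Δ = (V_up−V_dn)/(S_up−S_dn) = (105.6184−0.0000)/(105.6184−60.7804) = 2.3556. V = [p*·105.6184 + (1−p*)·0.0000]/1.01 = 92.9535. B = V − Δ·S = -141.7541.
(0,0): S=94.0000. Δ = (V_up−V_dn)/(S_up−S_dn) = (92.9535−0.0000)/(99.6400−57.3400) = 2.1975. V = [p*·92.9535 + (1−p*)·0.0000]/1.01 = 81.8072. B = V − Δ·S = -124.7561.
Check: Δ(0,0)·S0 + B(0,0) = 81.8072 = V0.

(0,0): Delta=2.1975 Bond=-124.7561
(1,0): Delta=0.0000 Bond=0.0000
(1,1): Delta=2.3556 Bond=-141.7541
V0=81.8072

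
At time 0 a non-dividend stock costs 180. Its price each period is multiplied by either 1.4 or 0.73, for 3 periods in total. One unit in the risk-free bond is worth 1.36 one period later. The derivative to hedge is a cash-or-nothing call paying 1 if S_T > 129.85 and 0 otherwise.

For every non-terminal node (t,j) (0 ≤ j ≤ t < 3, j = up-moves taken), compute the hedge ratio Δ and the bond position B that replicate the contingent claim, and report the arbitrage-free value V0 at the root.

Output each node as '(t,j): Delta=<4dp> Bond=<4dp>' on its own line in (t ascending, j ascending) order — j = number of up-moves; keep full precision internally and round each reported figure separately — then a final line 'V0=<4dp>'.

(0,0): Delta=0.0000 Bond=0.3946
(1,0): Delta=0.0005 Bond=0.4732
(1,1): Delta=0.0000 Bond=0.5407
(2,0): Delta=0.0156 Bond=-0.8011
(2,1): Delta=0.0000 Bond=0.7353
(2,2): Delta=0.0000 Bond=0.7353
V0=0.3975

The replicating-portfolio and risk-neutral prices coincide; use p* = (1.36−0.73)/(1.4−0.73) = 0.9403 for the latter.
Terminal values V(3,·): V(3,0)=0.0000, V(3,1)=1.0000, V(3,2)=1.0000, V(3,3)=1.0000
Node (2,0) S=95.9220: V=(p*·1.0000+(1−p*)·0.0000)/1.36=0.6914; Δ=(1.0000−0.0000)/(134.2908−70.0231)=0.0156; B=V−Δ·S=-0.8011
Node (2,1) S=183.9600: V=(p*·1.0000+(1−p*)·1.0000)/1.36=0.7353; Δ=(1.0000−1.0000)/(257.5440−134.2908)=0.0000; B=V−Δ·S=0.7353
Node (2,2) S=352.8000: V=(p*·1.0000+(1−p*)·1.0000)/1.36=0.7353; Δ=(1.0000−1.0000)/(493.9200−257.5440)=0.0000; B=V−Δ·S=0.7353
Node (1,0) S=131.4000: V=(p*·0.7353+(1−p*)·0.6914)/1.36=0.5387; Δ=(0.7353−0.6914)/(183.9600−95.9220)=0.0005; B=V−Δ·S=0.4732
Node (1,1) S=252.0000: V=(p*·0.7353+(1−p*)·0.7353)/1.36=0.5407; Δ=(0.7353−0.7353)/(352.8000−183.9600)=0.0000; B=V−Δ·S=0.5407
Node (0,0) S=180.0000: V=(p*·0.5407+(1−p*)·0.5387)/1.36=0.3975; Δ=(0.5407−0.5387)/(252.0000−131.4000)=0.0000; B=V−Δ·S=0.3946
The time-0 hedge costs 0.3975, which is the no-arbitrage price.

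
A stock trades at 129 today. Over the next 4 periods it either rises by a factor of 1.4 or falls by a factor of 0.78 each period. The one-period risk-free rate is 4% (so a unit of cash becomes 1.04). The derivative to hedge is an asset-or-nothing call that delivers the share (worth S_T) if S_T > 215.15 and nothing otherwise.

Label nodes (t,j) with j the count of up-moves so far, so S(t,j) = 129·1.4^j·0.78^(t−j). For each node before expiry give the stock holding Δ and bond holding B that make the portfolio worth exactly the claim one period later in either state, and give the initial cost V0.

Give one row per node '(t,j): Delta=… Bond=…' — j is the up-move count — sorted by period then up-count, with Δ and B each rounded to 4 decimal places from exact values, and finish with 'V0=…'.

(0,0): Delta=1.1200 Bond=-90.9564
(1,0): Delta=0.7196 Bond=-54.3044
(1,1): Delta=1.4289 Bond=-150.3813
(2,0): Delta=0.0000 Bond=0.0000
(2,1): Delta=1.2747 Bond=-134.6748
(2,2): Delta=1.5479 Bond=-186.4728
(3,0): Delta=0.0000 Bond=0.0000
(3,1): Delta=0.0000 Bond=0.0000
(3,2): Delta=2.2581 Bond=-333.9935
(3,3): Delta=1.0000 Bond=0.0000
V0=53.5258

No-arbitrage ⇒ martingale measure with p* = (R−d)/(u−d) = 0.4194.
Terminal payoffs: V(4,0)=0.0000, V(4,1)=0.0000, V(4,2)=0.0000, V(4,3)=276.1013, V(4,4)=495.5664
(3,0): S=61.2172. Δ = (V_up−V_dn)/(S_up−S_dn) = (0.0000−0.0000)/(85.7041−47.7494) = 0.0000. V = [p*·0.0000 + (1−p*)·0.0000]/1.04 = 0.0000. B = V − Δ·S = 0.0000.
(3,1): S=109.8770. Δ = (V_up−V_dn)/(S_up−S_dn) = (0.0000−0.0000)/(153.8279−85.7041) = 0.0000. V = [p*·0.0000 + (1−p*)·0.0000]/1.04 = 0.0000. B = V − Δ·S = 0.0000.
(3,2): S=197.2152. Δ = (V_up−V_dn)/(S_up−S_dn) = (276.1013−0.0000)/(276.1013−153.8279) = 2.2581. V = [p*·276.1013 + (1−p*)·0.0000]/1.04 = 111.3312. B = V − Δ·S = -333.9935.
(3,3): S=353.9760. Δ = (V_up−V_dn)/(S_up−S_dn) = (495.5664−276.1013)/(495.5664−276.1013) = 1.0000. V = [p*·495.5664 + (1−p*)·276.1013]/1.04 = 353.9760. B = V − Δ·S = 0.0000.
(2,0): S=78.4836. Δ = (V_up−V_dn)/(S_up−S_dn) = (0.0000−0.0000)/(109.8770−61.2172) = 0.0000. V = [p*·0.0000 + (1−p*)·0.0000]/1.04 = 0.0000. B = V − Δ·S = 0.0000.
(2,1): S=140.8680. Δ = (V_up−V_dn)/(S_up−S_dn) = (111.3312−0.0000)/(197.2152−109.8770) = 1.2747. V = [p*·111.3312 + (1−p*)·0.0000]/1.04 = 44.8916. B = V − Δ·S = -134.6748.
(2,2): S=252.8400. Δ = (V_up−V_dn)/(S_up−S_dn) = (353.9760−111.3312)/(353.9760−197.2152) = 1.5479. V = [p*·353.9760 + (1−p*)·111.3312]/1.04 = 204.8899. B = V − Δ·S = -186.4728.
(1,0): S=100.6200. Δ = (V_up−V_dn)/(S_up−S_dn) = (44.8916−0.0000)/(140.8680−78.4836) = 0.7196. V = [p*·44.8916 + (1−p*)·0.0000]/1.04 = 18.1015. B = V − Δ·S = -54.3044.
(1,1): S=180.6000. Δ = (V_up−V_dn)/(S_up−S_dn) = (204.8899−44.8916)/(252.8400−140.8680) = 1.4289. V = [p*·204.8899 + (1−p*)·44.8916]/1.04 = 107.6804. B = V − Δ·S = -150.3813.
(0,0): S=129.0000. Δ = (V_up−V_dn)/(S_up−S_dn) = (107.6804−18.1015)/(180.6000−100.6200) = 1.1200. V = [p*·107.6804 + (1−p*)·18.1015]/1.04 = 53.5258. B = V − Δ·S = -90.9564.
Root portfolio cost Δ·129+B reproduces V0=53.5258.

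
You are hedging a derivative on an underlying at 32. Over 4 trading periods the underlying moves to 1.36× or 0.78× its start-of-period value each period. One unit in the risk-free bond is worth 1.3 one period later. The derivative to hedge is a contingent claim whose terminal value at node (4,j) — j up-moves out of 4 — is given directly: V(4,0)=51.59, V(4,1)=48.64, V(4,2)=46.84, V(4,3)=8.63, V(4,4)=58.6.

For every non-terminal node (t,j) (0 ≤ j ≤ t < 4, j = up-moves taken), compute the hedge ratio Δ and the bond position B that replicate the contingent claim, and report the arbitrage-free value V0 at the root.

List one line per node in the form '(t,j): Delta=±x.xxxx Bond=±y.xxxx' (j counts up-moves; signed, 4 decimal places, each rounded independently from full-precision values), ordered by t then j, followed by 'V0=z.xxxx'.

No-arbitrage ⇒ martingale measure with p* = (R−d)/(u−d) = 0.8966.
At expiry t=4: V(4,0)=51.5900, V(4,1)=48.6400, V(4,2)=46.8400, V(4,3)=8.6300, V(4,4)=58.6000
(3,0): S=15.1857. Δ = (V_up−V_dn)/(S_up−S_dn) = (48.6400−51.5900)/(20.6525−11.8448) = -0.3349. V = [p*·48.6400 + (1−p*)·51.5900]/1.3 = 37.6501. B = V − Δ·S = 42.7363.
(3,1): S=26.4776. Δ = (V_up−V_dn)/(S_up−S_dn) = (46.8400−48.6400)/(36.0095−20.6525) = -0.1172. V = [p*·46.8400 + (1−p*)·48.6400]/1.3 = 36.1740. B = V − Δ·S = 39.2775.
(3,2): S=46.1660. Δ = (V_up−V_dn)/(S_up−S_dn) = (8.6300−46.8400)/(62.7858−36.0095) = -1.4270. V = [p*·8.6300 + (1−p*)·46.8400]/1.3 = 9.6790. B = V − Δ·S = 75.5584.
(3,3): S=80.4946. Δ = (V_up−V_dn)/(S_up−S_dn) = (58.6000−8.6300)/(109.4726−62.7858) = 1.0703. V = [p*·58.6000 + (1−p*)·8.6300]/1.3 = 41.1005. B = V − Δ·S = -45.0546.
(2,0): S=19.4688. Δ = (V_up−V_dn)/(S_up−S_dn) = (36.1740−37.6501)/(26.4776−15.1857) = -0.1307. V = [p*·36.1740 + (1−p*)·37.6501]/1.3 = 27.9436. B = V − Δ·S = 30.4887.
(2,1): S=33.9456. Δ = (V_up−V_dn)/(S_up−S_dn) = (9.6790−36.1740)/(46.1660−26.4776) = -1.3457. V = [p*·9.6790 + (1−p*)·36.1740]/1.3 = 9.5538. B = V − Δ·S = 55.2347.
(2,2): S=59.1872. Δ = (V_up−V_dn)/(S_up−S_dn) = (41.1005−9.6790)/(80.4946−46.1660) = 0.9153. V = [p*·41.1005 + (1−p*)·9.6790]/1.3 = 29.1154. B = V − Δ·S = -25.0596.
(1,0): S=24.9600. Δ = (V_up−V_dn)/(S_up−S_dn) = (9.5538−27.9436)/(33.9456−19.4688) = -1.2703. V = [p*·9.5538 + (1−p*)·27.9436]/1.3 = 8.8124. B = V − Δ·S = 40.5191.
(1,1): S=43.5200. Δ = (V_up−V_dn)/(S_up−S_dn) = (29.1154−9.5538)/(59.1872−33.9456) = 0.7750. V = [p*·29.1154 + (1−p*)·9.5538]/1.3 = 20.8398. B = V − Δ·S = -12.8871.
(0,0): S=32.0000. Δ = (V_up−V_dn)/(S_up−S_dn) = (20.8398−8.8124)/(43.5200−24.9600) = 0.6480. V = [p*·20.8398 + (1−p*)·8.8124]/1.3 = 15.0736. B = V − Δ·S = -5.6633.
Root portfolio cost Δ·32+B reproduces V0=15.0736.

(0,0): Delta=0.6480 Bond=-5.6633
(1,0): Delta=-1.2703 Bond=40.5191
(1,1): Delta=0.7750 Bond=-12.8871
(2,0): Delta=-0.1307 Bond=30.4887
(2,1): Delta=-1.3457 Bond=55.2347
(2,2): Delta=0.9153 Bond=-25.0596
(3,0): Delta=-0.3349 Bond=42.7363
(3,1): Delta=-0.1172 Bond=39.2775
(3,2): Delta=-1.4270 Bond=75.5584
(3,3): Delta=1.0703 Bond=-45.0546
V0=15.0736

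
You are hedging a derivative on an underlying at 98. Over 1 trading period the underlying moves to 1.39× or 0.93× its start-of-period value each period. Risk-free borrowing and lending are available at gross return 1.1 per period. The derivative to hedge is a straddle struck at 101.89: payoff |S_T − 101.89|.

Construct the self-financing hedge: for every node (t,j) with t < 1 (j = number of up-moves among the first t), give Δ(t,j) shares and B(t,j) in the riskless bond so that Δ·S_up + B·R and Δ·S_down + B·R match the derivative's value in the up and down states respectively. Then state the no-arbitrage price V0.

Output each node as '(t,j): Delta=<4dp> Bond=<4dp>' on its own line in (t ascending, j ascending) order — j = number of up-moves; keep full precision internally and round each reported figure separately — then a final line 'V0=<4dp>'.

(0,0): Delta=0.5231 Bond=-33.5660
V0=17.6949

The replicating-portfolio and risk-neutral prices coincide; use p* = (1.1−0.93)/(1.39−0.93) = 0.3696 for the latter.
Terminal values V(1,·): V(1,0)=10.7500, V(1,1)=34.3300
(0,0): S=98.0000. Δ = (V_up−V_dn)/(S_up−S_dn) = (34.3300−10.7500)/(136.2200−91.1400) = 0.5231. V = [p*·34.3300 + (1−p*)·10.7500]/1.1 = 17.6949. B = V − Δ·S = -33.5660.
Self-financing check: at every node Δ·S+B equals the discounted successor values.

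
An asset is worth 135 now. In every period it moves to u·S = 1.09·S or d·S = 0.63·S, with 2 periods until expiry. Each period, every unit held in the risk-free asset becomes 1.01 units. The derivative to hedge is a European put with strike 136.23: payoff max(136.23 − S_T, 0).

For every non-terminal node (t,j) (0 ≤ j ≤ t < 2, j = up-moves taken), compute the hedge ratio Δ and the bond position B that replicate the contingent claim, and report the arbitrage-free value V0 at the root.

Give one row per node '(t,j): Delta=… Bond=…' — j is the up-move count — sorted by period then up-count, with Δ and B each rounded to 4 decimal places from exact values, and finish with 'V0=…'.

(0,0): Delta=-0.6817 Bond=106.7463
(1,0): Delta=-1.0000 Bond=134.8812
(1,1): Delta=-0.6430 Bond=102.1154
V0=14.7105

The replicating-portfolio and risk-neutral prices coincide; use p* = (1.01−0.63)/(1.09−0.63) = 0.8261 for the latter.
Terminal payoffs: V(2,0)=82.6485, V(2,1)=43.5255, V(2,2)=0.0000
Node (1,0) S=85.0500: V=(p*·43.5255+(1−p*)·82.6485)/1.01=49.8312; Δ=(43.5255−82.6485)/(92.7045−53.5815)=-1.0000; B=V−Δ·S=134.8812
Node (1,1) S=147.1500: V=(p*·0.0000+(1−p*)·43.5255)/1.01=7.4947; Δ=(0.0000−43.5255)/(160.3935−92.7045)=-0.6430; B=V−Δ·S=102.1154
Node (0,0) S=135.0000: V=(p*·7.4947+(1−p*)·49.8312)/1.01=14.7105; Δ=(7.4947−49.8312)/(147.1500−85.0500)=-0.6817; B=V−Δ·S=106.7463
Root portfolio cost Δ·135+B reproduces V0=14.7105.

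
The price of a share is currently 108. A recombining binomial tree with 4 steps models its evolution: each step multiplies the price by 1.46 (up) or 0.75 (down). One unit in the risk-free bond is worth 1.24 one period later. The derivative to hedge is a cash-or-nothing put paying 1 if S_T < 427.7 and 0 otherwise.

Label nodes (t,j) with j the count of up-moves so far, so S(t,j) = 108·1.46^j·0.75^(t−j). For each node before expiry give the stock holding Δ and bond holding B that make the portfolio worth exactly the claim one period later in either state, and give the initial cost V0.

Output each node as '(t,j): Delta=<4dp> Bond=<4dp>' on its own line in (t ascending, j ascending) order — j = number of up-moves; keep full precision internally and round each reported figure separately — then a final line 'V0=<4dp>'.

(0,0): Delta=-0.0022 Bond=0.5698
(1,0): Delta=0.0000 Bond=0.5245
(1,1): Delta=-0.0028 Bond=0.7884
(2,0): Delta=0.0000 Bond=0.6504
(2,1): Delta=0.0000 Bond=0.6504
(2,2): Delta=-0.0034 Bond=1.1245
(3,0): Delta=0.0000 Bond=0.8065
(3,1): Delta=0.0000 Bond=0.8065
(3,2): Delta=0.0000 Bond=0.8065
(3,3): Delta=-0.0042 Bond=1.6583
V0=0.3270

Risk-neutral probability p* = (R−d)/(u−d) = (1.24−0.75)/(1.46−0.75) = 0.6901.
Terminal values V(4,·): V(4,0)=1.0000, V(4,1)=1.0000, V(4,2)=1.0000, V(4,3)=1.0000, V(4,4)=0.0000
  t=3,j=0: stock 45.5625 → up 66.5212 (V=1.0000), down 34.1719 (V=1.0000). Price 0.8065; hedge Δ=0.0000, bond B=0.8065.
  t=3,j=1: stock 88.6950 → up 129.4947 (V=1.0000), down 66.5213 (V=1.0000). Price 0.8065; hedge Δ=0.0000, bond B=0.8065.
  t=3,j=2: stock 172.6596 → up 252.0830 (V=1.0000), down 129.4947 (V=1.0000). Price 0.8065; hedge Δ=0.0000, bond B=0.8065.
  t=3,j=3: stock 336.1107 → up 490.7216 (V=0.0000), down 252.0830 (V=1.0000). Price 0.2499; hedge Δ=-0.0042, bond B=1.6583.
  t=2,j=0: stock 60.7500 → up 88.6950 (V=0.8065), down 45.5625 (V=0.8065). Price 0.6504; hedge Δ=0.0000, bond B=0.6504.
  t=2,j=1: stock 118.2600 → up 172.6596 (V=0.8065), down 88.6950 (V=0.8065). Price 0.6504; hedge Δ=0.0000, bond B=0.6504.
  t=2,j=2: stock 230.2128 → up 336.1107 (V=0.2499), down 172.6596 (V=0.8065). Price 0.3406; hedge Δ=-0.0034, bond B=1.1245.
  t=1,j=0: stock 81.0000 → up 118.2600 (V=0.6504), down 60.7500 (V=0.6504). Price 0.5245; hedge Δ=0.0000, bond B=0.5245.
  t=1,j=1: stock 157.6800 → up 230.2128 (V=0.3406), down 118.2600 (V=0.6504). Price 0.3521; hedge Δ=-0.0028, bond B=0.7884.
  t=0,j=0: stock 108.0000 → up 157.6800 (V=0.3521), down 81.0000 (V=0.5245). Price 0.3270; hedge Δ=-0.0022, bond B=0.5698.
Each (Δ,B) replicates both successor values, so the strategy is self-financing and V0 is arbitrage-free.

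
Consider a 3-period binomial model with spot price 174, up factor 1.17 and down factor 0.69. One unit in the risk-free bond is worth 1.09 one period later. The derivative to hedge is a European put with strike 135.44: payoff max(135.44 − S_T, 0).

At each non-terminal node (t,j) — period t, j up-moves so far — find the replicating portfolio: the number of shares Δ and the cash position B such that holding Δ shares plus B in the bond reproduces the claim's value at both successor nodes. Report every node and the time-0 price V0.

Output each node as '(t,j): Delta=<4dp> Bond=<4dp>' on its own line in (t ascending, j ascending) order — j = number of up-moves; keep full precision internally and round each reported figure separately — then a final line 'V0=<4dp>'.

No-arbitrage ⇒ martingale measure with p* = (R−d)/(u−d) = 0.8333.
Terminal payoffs: V(3,0)=78.2794, V(3,1)=38.5156, V(3,2)=0.0000, V(3,3)=0.0000
(2,0): S=82.8414. Δ = (V_up−V_dn)/(S_up−S_dn) = (38.5156−78.2794)/(96.9244−57.1606) = -1.0000. V = [p*·38.5156 + (1−p*)·78.2794]/1.09 = 41.4155. B = V − Δ·S = 124.2569.
(2,1): S=140.4702. Δ = (V_up−V_dn)/(S_up−S_dn) = (0.0000−38.5156)/(164.3501−96.9244) = -0.5712. V = [p*·0.0000 + (1−p*)·38.5156]/1.09 = 5.8892. B = V − Δ·S = 86.1300.
(2,2): S=238.1886. Δ = (V_up−V_dn)/(S_up−S_dn) = (0.0000−0.0000)/(278.6807−164.3501) = 0.0000. V = [p*·0.0000 + (1−p*)·0.0000]/1.09 = 0.0000. B = V − Δ·S = 0.0000.
(1,0): S=120.0600. Δ = (V_up−V_dn)/(S_up−S_dn) = (5.8892−41.4155)/(140.4702−82.8414) = -0.6165. V = [p*·5.8892 + (1−p*)·41.4155]/1.09 = 10.8351. B = V − Δ·S = 84.8481.
(1,1): S=203.5800. Δ = (V_up−V_dn)/(S_up−S_dn) = (0.0000−5.8892)/(238.1886−140.4702) = -0.0603. V = [p*·0.0000 + (1−p*)·5.8892]/1.09 = 0.9005. B = V − Δ·S = 13.1697.
(0,0): S=174.0000. Δ = (V_up−V_dn)/(S_up−S_dn) = (0.9005−10.8351)/(203.5800−120.0600) = -0.1189. V = [p*·0.9005 + (1−p*)·10.8351]/1.09 = 2.3452. B = V − Δ·S = 23.0423.
The time-0 hedge costs 2.3452, which is the no-arbitrage price.

(0,0): Delta=-0.1189 Bond=23.0423
(1,0): Delta=-0.6165 Bond=84.8481
(1,1): Delta=-0.0603 Bond=13.1697
(2,0): Delta=-1.0000 Bond=124.2569
(2,1): Delta=-0.5712 Bond=86.1300
(2,2): Delta=0.0000 Bond=0.0000
V0=2.3452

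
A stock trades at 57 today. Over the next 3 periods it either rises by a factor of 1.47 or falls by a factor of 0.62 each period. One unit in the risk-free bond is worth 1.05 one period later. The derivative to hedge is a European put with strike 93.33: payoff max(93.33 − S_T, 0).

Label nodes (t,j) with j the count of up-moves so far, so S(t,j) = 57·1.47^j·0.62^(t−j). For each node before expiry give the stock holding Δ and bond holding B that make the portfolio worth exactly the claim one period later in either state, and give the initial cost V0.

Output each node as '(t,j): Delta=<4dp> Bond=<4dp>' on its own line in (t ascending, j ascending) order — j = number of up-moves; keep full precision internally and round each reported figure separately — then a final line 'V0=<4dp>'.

(0,0): Delta=-0.5797 Bond=66.4751
(1,0): Delta=-1.0000 Bond=84.6531
(1,1): Delta=-0.4065 Bond=55.2900
(2,0): Delta=-1.0000 Bond=88.8857
(2,1): Delta=-1.0000 Bond=88.8857
(2,2): Delta=-0.1620 Bond=27.9404
V0=33.4335

Since d<R<u, set p* = (R−d)/(u−d) = 0.5059; price each node as the discounted p*-expectation of its children.
Terminal values V(3,·): V(3,0)=79.7453, V(3,1)=61.1211, V(3,2)=16.9638, V(3,3)=0.0000
Node (2,0) S=21.9108: V=(p*·61.1211+(1−p*)·79.7453)/1.05=66.9749; Δ=(61.1211−79.7453)/(32.2089−13.5847)=-1.0000; B=V−Δ·S=88.8857
Node (2,1) S=51.9498: V=(p*·16.9638+(1−p*)·61.1211)/1.05=36.9359; Δ=(16.9638−61.1211)/(76.3662−32.2089)=-1.0000; B=V−Δ·S=88.8857
Node (2,2) S=123.1713: V=(p*·0.0000+(1−p*)·16.9638)/1.05=7.9830; Δ=(0.0000−16.9638)/(181.0618−76.3662)=-0.1620; B=V−Δ·S=27.9404
Node (1,0) S=35.3400: V=(p*·36.9359+(1−p*)·66.9749)/1.05=49.3131; Δ=(36.9359−66.9749)/(51.9498−21.9108)=-1.0000; B=V−Δ·S=84.6531
Node (1,1) S=83.7900: V=(p*·7.9830+(1−p*)·36.9359)/1.05=21.2277; Δ=(7.9830−36.9359)/(123.1713−51.9498)=-0.4065; B=V−Δ·S=55.2900
Node (0,0) S=57.0000: V=(p*·21.2277+(1−p*)·49.3131)/1.05=33.4335; Δ=(21.2277−49.3131)/(83.7900−35.3400)=-0.5797; B=V−Δ·S=66.4751
Self-financing check: at every node Δ·S+B equals the discounted successor values.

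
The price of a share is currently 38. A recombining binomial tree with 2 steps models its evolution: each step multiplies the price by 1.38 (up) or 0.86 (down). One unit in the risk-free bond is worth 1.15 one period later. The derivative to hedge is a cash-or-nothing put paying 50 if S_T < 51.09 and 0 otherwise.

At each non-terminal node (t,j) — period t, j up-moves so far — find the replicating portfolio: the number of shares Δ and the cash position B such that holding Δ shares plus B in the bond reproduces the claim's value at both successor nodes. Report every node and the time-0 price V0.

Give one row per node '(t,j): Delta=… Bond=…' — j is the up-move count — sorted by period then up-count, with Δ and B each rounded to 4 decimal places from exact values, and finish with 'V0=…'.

(0,0): Delta=-1.2271 Bond=72.6782
(1,0): Delta=0.0000 Bond=43.4783
(1,1): Delta=-1.8336 Bond=115.3846
V0=26.0484

Since d<R<u, set p* = (R−d)/(u−d) = 0.5577; price each node as the discounted p*-expectation of its children.
At expiry t=2: V(2,0)=50.0000, V(2,1)=50.0000, V(2,2)=0.0000
  t=1,j=0: stock 32.6800 → up 45.0984 (V=50.0000), down 28.1048 (V=50.0000). Price 43.4783; hedge Δ=0.0000, bond B=43.4783.
  t=1,j=1: stock 52.4400 → up 72.3672 (V=0.0000), down 45.0984 (V=50.0000). Price 19.2308; hedge Δ=-1.8336, bond B=115.3846.
  t=0,j=0: stock 38.0000 → up 52.4400 (V=19.2308), down 32.6800 (V=43.4783). Price 26.0484; hedge Δ=-1.2271, bond B=72.6782.
Root portfolio cost Δ·38+B reproduces V0=26.0484.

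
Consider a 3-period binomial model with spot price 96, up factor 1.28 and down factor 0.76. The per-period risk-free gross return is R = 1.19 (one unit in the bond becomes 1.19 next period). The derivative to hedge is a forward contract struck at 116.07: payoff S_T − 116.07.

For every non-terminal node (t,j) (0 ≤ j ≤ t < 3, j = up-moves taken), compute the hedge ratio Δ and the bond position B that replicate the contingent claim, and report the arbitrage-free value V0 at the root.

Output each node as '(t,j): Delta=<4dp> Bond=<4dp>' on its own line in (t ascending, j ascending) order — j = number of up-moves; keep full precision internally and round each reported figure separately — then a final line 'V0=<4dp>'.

(0,0): Delta=1.0000 Bond=-68.8778
(1,0): Delta=1.0000 Bond=-81.9646
(1,1): Delta=1.0000 Bond=-81.9646
(2,0): Delta=1.0000 Bond=-97.5378
(2,1): Delta=1.0000 Bond=-97.5378
(2,2): Delta=1.0000 Bond=-97.5378
V0=27.1222

Since d<R<u, set p* = (R−d)/(u−d) = 0.8269; price each node as the discounted p*-expectation of its children.
Terminal payoffs: V(3,0)=-73.9283, V(3,1)=-45.0945, V(3,2)=3.4677, V(3,3)=85.2566
  t=2,j=0: stock 55.4496 → up 70.9755 (V=-45.0945), down 42.1417 (V=-73.9283). Price -42.0882; hedge Δ=1.0000, bond B=-97.5378.
  t=2,j=1: stock 93.3888 → up 119.5377 (V=3.4677), down 70.9755 (V=-45.0945). Price -4.1490; hedge Δ=1.0000, bond B=-97.5378.
  t=2,j=2: stock 157.2864 → up 201.3266 (V=85.2566), down 119.5377 (V=3.4677). Price 59.7486; hedge Δ=1.0000, bond B=-97.5378.
  t=1,j=0: stock 72.9600 → up 93.3888 (V=-4.1490), down 55.4496 (V=-42.0882). Price -9.0046; hedge Δ=1.0000, bond B=-81.9646.
  t=1,j=1: stock 122.8800 → up 157.2864 (V=59.7486), down 93.3888 (V=-4.1490). Price 40.9154; hedge Δ=1.0000, bond B=-81.9646.
  t=0,j=0: stock 96.0000 → up 122.8800 (V=40.9154), down 72.9600 (V=-9.0046). Price 27.1222; hedge Δ=1.0000, bond B=-68.8778.
Root portfolio cost Δ·96+B reproduces V0=27.1222.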